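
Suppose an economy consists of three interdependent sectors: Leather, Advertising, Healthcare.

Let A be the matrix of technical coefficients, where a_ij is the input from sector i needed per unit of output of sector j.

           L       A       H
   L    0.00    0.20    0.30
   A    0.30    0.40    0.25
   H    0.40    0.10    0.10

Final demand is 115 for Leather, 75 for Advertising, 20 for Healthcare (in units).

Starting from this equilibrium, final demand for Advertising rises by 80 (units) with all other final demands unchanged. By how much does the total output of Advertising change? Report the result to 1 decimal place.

I − A =
  [   1.00    -0.20    -0.30]
  [  -0.30     0.60    -0.25]
  [  -0.40    -0.10     0.90]
Cofactors of I−A, C_ij = (−1)^(i+j)·(minor ij) (rows/columns in the sector order above):
  C_11 = (0.60)(0.90) − (-0.25)(-0.10) = 0.5150
  C_12 = −[(-0.30)(0.90) − (-0.25)(-0.40)] = 0.3700
  C_13 = (-0.30)(-0.10) − (0.60)(-0.40) = 0.2700
  C_21 = −[(-0.20)(0.90) − (-0.30)(-0.10)] = 0.2100
  C_22 = (1.00)(0.90) − (-0.30)(-0.40) = 0.7800
  C_23 = −[(1.00)(-0.10) − (-0.20)(-0.40)] = 0.1800
  C_31 = (-0.20)(-0.25) − (-0.30)(0.60) = 0.2300
  C_32 = −[(1.00)(-0.25) − (-0.30)(-0.30)] = 0.3400
  C_33 = (1.00)(0.60) − (-0.20)(-0.30) = 0.5400
det(I−A) = Σ_j (I−A)_1j·C_1j = (1.00)(0.5150) + (-0.20)(0.3700) + (-0.30)(0.2700) = 0.3600
adj(I−A) = Cᵀ =
  [ 0.5150   0.2100   0.2300]
  [ 0.3700   0.7800   0.3400]
  [ 0.2700   0.1800   0.5400]
(I − A)⁻¹ = adj(I−A) / det(I−A) ≈
  [   1.4306     0.5833     0.6389]
  [   1.0278     2.1667     0.9444]
  [   0.7500     0.5000     1.5000]
Δx = (I − A)⁻¹ Δd with Δd having +80 in the Advertising component and 0 elsewhere.
So Δx_A = L_AA · (+80), where L_AA = adj(I−A)_AA / det(I−A) = 0.7800 / 0.3600.
Δx_A = 0.7800 × (+80) / 0.3600 = 62.40 / 0.3600 ≈ 173.3.

Δx_A = 173.3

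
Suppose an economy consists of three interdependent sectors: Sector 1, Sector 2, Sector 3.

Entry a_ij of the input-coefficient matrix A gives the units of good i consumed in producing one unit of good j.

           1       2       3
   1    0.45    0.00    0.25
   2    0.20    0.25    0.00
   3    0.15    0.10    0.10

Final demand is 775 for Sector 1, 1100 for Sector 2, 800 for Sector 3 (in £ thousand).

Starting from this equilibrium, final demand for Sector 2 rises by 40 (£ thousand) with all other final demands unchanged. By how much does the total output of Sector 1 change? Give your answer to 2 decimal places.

Δx_1 = 2.96

I − A =
  [   0.55     0.00    -0.25]
  [  -0.20     0.75     0.00]
  [  -0.15    -0.10     0.90]
Cofactors of I−A, C_ij = (−1)^(i+j)·(minor ij) (rows/columns in the sector order above):
  C_11 = (0.75)(0.90) − (0.00)(-0.10) = 0.6750
  C_12 = −[(-0.20)(0.90) − (0.00)(-0.15)] = 0.1800
  C_13 = (-0.20)(-0.10) − (0.75)(-0.15) = 0.1325
  C_21 = −[(0.00)(0.90) − (-0.25)(-0.10)] = 0.0250
  C_22 = (0.55)(0.90) − (-0.25)(-0.15) = 0.4575
  C_23 = −[(0.55)(-0.10) − (0.00)(-0.15)] = 0.0550
  C_31 = (0.00)(0.00) − (-0.25)(0.75) = 0.1875
  C_32 = −[(0.55)(0.00) − (-0.25)(-0.20)] = 0.0500
  C_33 = (0.55)(0.75) − (0.00)(-0.20) = 0.4125
det(I−A) = Σ_j (I−A)_1j·C_1j = (0.55)(0.6750) + (0.00)(0.1800) + (-0.25)(0.1325) = 0.338125
adj(I−A) = Cᵀ =
  [ 0.6750   0.0250   0.1875]
  [ 0.1800   0.4575   0.0500]
  [ 0.1325   0.0550   0.4125]
(I − A)⁻¹ = adj(I−A) / det(I−A) ≈
  [   1.9963     0.0739     0.5545]
  [   0.5323     1.3530     0.1479]
  [   0.3919     0.1627     1.2200]
Δx = (I − A)⁻¹ Δd with Δd having +40 in the Sector 2 component and 0 elsewhere.
So Δx_1 = L_12 · (+40), where L_12 = adj(I−A)_12 / det(I−A) = 0.0250 / 0.338125.
Δx_1 = 0.0250 × (+40) / 0.338125 = 1.00 / 0.338125 ≈ 2.96.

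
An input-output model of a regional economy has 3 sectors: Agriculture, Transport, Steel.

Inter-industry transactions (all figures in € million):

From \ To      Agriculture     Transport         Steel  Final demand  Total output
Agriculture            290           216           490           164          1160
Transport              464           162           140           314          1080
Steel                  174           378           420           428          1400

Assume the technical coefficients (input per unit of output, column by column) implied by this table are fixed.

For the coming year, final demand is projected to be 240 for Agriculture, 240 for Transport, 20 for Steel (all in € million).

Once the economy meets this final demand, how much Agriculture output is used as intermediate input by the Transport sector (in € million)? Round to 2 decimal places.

z_AT = 141.00

Technical coefficients a_ij = z_ij / X_j:
  a_AA = 290/1160 = 0.25, a_TA = 464/1160 = 0.40, a_SA = 174/1160 = 0.15
  a_AT = 216/1080 = 0.20, a_TT = 162/1080 = 0.15, a_ST = 378/1080 = 0.35
  a_AS = 490/1400 = 0.35, a_TS = 140/1400 = 0.10, a_SS = 420/1400 = 0.30
I − A =
  [   0.75    -0.20    -0.35]
  [  -0.40     0.85    -0.10]
  [  -0.15    -0.35     0.70]
Cofactors of I−A, C_ij = (−1)^(i+j)·(minor ij) (rows/columns in the sector order above):
  C_11 = (0.85)(0.70) − (-0.10)(-0.35) = 0.5600
  C_12 = −[(-0.40)(0.70) − (-0.10)(-0.15)] = 0.2950
  C_13 = (-0.40)(-0.35) − (0.85)(-0.15) = 0.2675
  C_21 = −[(-0.20)(0.70) − (-0.35)(-0.35)] = 0.2625
  C_22 = (0.75)(0.70) − (-0.35)(-0.15) = 0.4725
  C_23 = −[(0.75)(-0.35) − (-0.20)(-0.15)] = 0.2925
  C_31 = (-0.20)(-0.10) − (-0.35)(0.85) = 0.3175
  C_32 = −[(0.75)(-0.10) − (-0.35)(-0.40)] = 0.2150
  C_33 = (0.75)(0.85) − (-0.20)(-0.40) = 0.5575
det(I−A) = Σ_j (I−A)_1j·C_1j = (0.75)(0.5600) + (-0.20)(0.2950) + (-0.35)(0.2675) = 0.267375
adj(I−A) = Cᵀ =
  [ 0.5600   0.2625   0.3175]
  [ 0.2950   0.4725   0.2150]
  [ 0.2675   0.2925   0.5575]
(I − A)⁻¹ = adj(I−A) / det(I−A) ≈
  [   2.0944     0.9818     1.1875]
  [   1.1033     1.7672     0.8041]
  [   1.0005     1.0940     2.0851]
First solve x = (I − A)⁻¹ d = adj(I−A)·d / det(I−A); in particular x_T = (0.2950·240 + 0.4725·240 + 0.2150·20) / 0.267375 = 188.50 / 0.267375 ≈ 705.0023.
Intermediate flow from A to T: z_AT = a_AT · x_T = 0.20 × 188.50 / 0.267375 = 37.70 / 0.267375 ≈ 141.00.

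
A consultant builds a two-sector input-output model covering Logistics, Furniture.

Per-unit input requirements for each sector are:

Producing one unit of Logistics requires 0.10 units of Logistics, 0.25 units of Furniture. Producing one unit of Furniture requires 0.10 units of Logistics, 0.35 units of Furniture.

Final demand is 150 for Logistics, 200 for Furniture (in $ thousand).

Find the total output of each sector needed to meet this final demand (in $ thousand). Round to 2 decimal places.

I − A =
  [   0.90    -0.10]
  [  -0.25     0.65]
det(I−A) = (0.90)(0.65) − (-0.10)(-0.25) = 0.5600
adj(I−A) = [[0.65, 0.10], [0.25, 0.90]]
(I − A)⁻¹ = adj(I−A) / det(I−A) ≈
  [   1.1607     0.1786]
  [   0.4464     1.6071]
x = (I − A)⁻¹ d = adj(I−A)·d / det(I−A), with det(I−A) = 0.5600:
  x_L = (0.65·150 + 0.10·200) / 0.5600 = 117.50 / 0.5600 ≈ 209.82
  x_F = (0.25·150 + 0.90·200) / 0.5600 = 217.50 / 0.5600 ≈ 388.39

x_L = 209.82, x_F = 388.39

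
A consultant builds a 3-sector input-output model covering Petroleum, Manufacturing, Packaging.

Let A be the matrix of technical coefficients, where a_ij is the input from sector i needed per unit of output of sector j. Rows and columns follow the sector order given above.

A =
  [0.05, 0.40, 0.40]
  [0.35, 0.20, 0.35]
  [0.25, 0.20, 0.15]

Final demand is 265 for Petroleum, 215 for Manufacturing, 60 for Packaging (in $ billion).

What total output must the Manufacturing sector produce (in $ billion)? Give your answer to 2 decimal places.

I − A =
  [   0.95    -0.40    -0.40]
  [  -0.35     0.80    -0.35]
  [  -0.25    -0.20     0.85]
Cofactors of I−A, C_ij = (−1)^(i+j)·(minor ij) (rows/columns in the sector order above):
  C_11 = (0.80)(0.85) − (-0.35)(-0.20) = 0.6100
  C_12 = −[(-0.35)(0.85) − (-0.35)(-0.25)] = 0.3850
  C_13 = (-0.35)(-0.20) − (0.80)(-0.25) = 0.2700
  C_21 = −[(-0.40)(0.85) − (-0.40)(-0.20)] = 0.4200
  C_22 = (0.95)(0.85) − (-0.40)(-0.25) = 0.7075
  C_23 = −[(0.95)(-0.20) − (-0.40)(-0.25)] = 0.2900
  C_31 = (-0.40)(-0.35) − (-0.40)(0.80) = 0.4600
  C_32 = −[(0.95)(-0.35) − (-0.40)(-0.35)] = 0.4725
  C_33 = (0.95)(0.80) − (-0.40)(-0.35) = 0.6200
det(I−A) = Σ_j (I−A)_1j·C_1j = (0.95)(0.6100) + (-0.40)(0.3850) + (-0.40)(0.2700) = 0.3175
adj(I−A) = Cᵀ =
  [ 0.6100   0.4200   0.4600]
  [ 0.3850   0.7075   0.4725]
  [ 0.2700   0.2900   0.6200]
(I − A)⁻¹ = adj(I−A) / det(I−A) ≈
  [   1.9213     1.3228     1.4488]
  [   1.2126     2.2283     1.4882]
  [   0.8504     0.9134     1.9528]
x = (I − A)⁻¹ d = adj(I−A)·d / det(I−A), with det(I−A) = 0.3175:
  x_1 = (0.6100·265 + 0.4200·215 + 0.4600·60) / 0.3175 = 279.55 / 0.3175 ≈ 880.47
  x_2 = (0.3850·265 + 0.7075·215 + 0.4725·60) / 0.3175 = 282.4875 / 0.3175 ≈ 889.72
  x_3 = (0.2700·265 + 0.2900·215 + 0.6200·60) / 0.3175 = 171.10 / 0.3175 ≈ 538.90

x_2 = 889.72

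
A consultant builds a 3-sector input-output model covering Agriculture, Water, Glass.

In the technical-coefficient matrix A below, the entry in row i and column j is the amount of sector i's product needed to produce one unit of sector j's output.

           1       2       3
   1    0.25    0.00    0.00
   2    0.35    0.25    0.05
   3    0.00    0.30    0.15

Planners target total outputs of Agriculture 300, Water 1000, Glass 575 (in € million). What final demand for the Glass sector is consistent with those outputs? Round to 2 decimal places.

d_3 = 188.75

I − A =
  [   0.75     0.00     0.00]
  [  -0.35     0.75    -0.05]
  [   0.00    -0.30     0.85]
d = (I − A) x:
  d_1 = (+0.75)·300 + (+0.00)·1000 + (+0.00)·575 = 225.00
  d_2 = (-0.35)·300 + (+0.75)·1000 + (-0.05)·575 = 616.25
  d_3 = (+0.00)·300 + (-0.30)·1000 + (+0.85)·575 = 188.75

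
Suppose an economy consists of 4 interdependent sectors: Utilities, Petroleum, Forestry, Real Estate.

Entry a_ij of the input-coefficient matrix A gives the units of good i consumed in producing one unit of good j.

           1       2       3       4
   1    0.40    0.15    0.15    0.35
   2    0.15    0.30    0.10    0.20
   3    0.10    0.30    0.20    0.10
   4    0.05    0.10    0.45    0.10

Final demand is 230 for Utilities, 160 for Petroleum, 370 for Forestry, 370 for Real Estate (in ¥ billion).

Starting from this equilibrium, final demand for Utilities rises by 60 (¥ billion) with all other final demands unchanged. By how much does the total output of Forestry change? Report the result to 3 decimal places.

I − A =
  [   0.60    -0.15    -0.15    -0.35]
  [  -0.15     0.70    -0.10    -0.20]
  [  -0.10    -0.30     0.80    -0.10]
  [  -0.05    -0.10    -0.45     0.90]
Compute the cofactors C_ij = (−1)^(i+j)·(3×3 minor ij) of I−A; the adjugate is their transpose:
adj(I−A) = Cᵀ =
  [ 0.401500   0.218500   0.232250   0.230500]
  [ 0.127750   0.361000   0.151625   0.146750]
  [ 0.109500   0.180500   0.326750   0.119000]
  [ 0.091250   0.142500   0.193125   0.281250]
det(I−A) = Σ_j (I−A)_1j·C_1j = (0.60)(0.401500) + (-0.15)(0.127750) + (-0.15)(0.109500) + (-0.35)(0.091250) = 0.173375
(I − A)⁻¹ = adj(I−A) / det(I−A) ≈
  [   2.3158     1.2603     1.3396     1.3295]
  [   0.7368     2.0822     0.8745     0.8464]
  [   0.6316     1.0411     1.8846     0.6864]
  [   0.5263     0.8219     1.1139     1.6222]
Δx = (I − A)⁻¹ Δd with Δd having +60 in the Utilities component and 0 elsewhere.
So Δx_3 = L_31 · (+60), where L_31 = adj(I−A)_31 / det(I−A) = 0.109500 / 0.173375.
Δx_3 = 0.109500 × (+60) / 0.173375 = 6.57 / 0.173375 ≈ 37.895.

Δx_3 = 37.895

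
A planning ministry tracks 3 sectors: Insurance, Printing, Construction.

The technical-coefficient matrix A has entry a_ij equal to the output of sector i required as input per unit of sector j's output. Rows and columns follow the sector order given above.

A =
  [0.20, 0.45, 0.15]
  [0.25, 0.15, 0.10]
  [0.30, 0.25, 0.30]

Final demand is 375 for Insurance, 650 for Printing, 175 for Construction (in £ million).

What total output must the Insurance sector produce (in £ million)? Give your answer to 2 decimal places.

I − A =
  [   0.80    -0.45    -0.15]
  [  -0.25     0.85    -0.10]
  [  -0.30    -0.25     0.70]
Cofactors of I−A, C_ij = (−1)^(i+j)·(minor ij) (rows/columns in the sector order above):
  C_11 = (0.85)(0.70) − (-0.10)(-0.25) = 0.5700
  C_12 = −[(-0.25)(0.70) − (-0.10)(-0.30)] = 0.2050
  C_13 = (-0.25)(-0.25) − (0.85)(-0.30) = 0.3175
  C_21 = −[(-0.45)(0.70) − (-0.15)(-0.25)] = 0.3525
  C_22 = (0.80)(0.70) − (-0.15)(-0.30) = 0.5150
  C_23 = −[(0.80)(-0.25) − (-0.45)(-0.30)] = 0.3350
  C_31 = (-0.45)(-0.10) − (-0.15)(0.85) = 0.1725
  C_32 = −[(0.80)(-0.10) − (-0.15)(-0.25)] = 0.1175
  C_33 = (0.80)(0.85) − (-0.45)(-0.25) = 0.5675
det(I−A) = Σ_j (I−A)_1j·C_1j = (0.80)(0.5700) + (-0.45)(0.2050) + (-0.15)(0.3175) = 0.316125
adj(I−A) = Cᵀ =
  [ 0.5700   0.3525   0.1725]
  [ 0.2050   0.5150   0.1175]
  [ 0.3175   0.3350   0.5675]
(I − A)⁻¹ = adj(I−A) / det(I−A) ≈
  [   1.8031     1.1151     0.5457]
  [   0.6485     1.6291     0.3717]
  [   1.0043     1.0597     1.7952]
x = (I − A)⁻¹ d = adj(I−A)·d / det(I−A), with det(I−A) = 0.316125:
  x_I = (0.5700·375 + 0.3525·650 + 0.1725·175) / 0.316125 = 473.0625 / 0.316125 ≈ 1496.44
  x_P = (0.2050·375 + 0.5150·650 + 0.1175·175) / 0.316125 = 432.1875 / 0.316125 ≈ 1367.14
  x_C = (0.3175·375 + 0.3350·650 + 0.5675·175) / 0.316125 = 436.125 / 0.316125 ≈ 1379.60

x_I = 1496.44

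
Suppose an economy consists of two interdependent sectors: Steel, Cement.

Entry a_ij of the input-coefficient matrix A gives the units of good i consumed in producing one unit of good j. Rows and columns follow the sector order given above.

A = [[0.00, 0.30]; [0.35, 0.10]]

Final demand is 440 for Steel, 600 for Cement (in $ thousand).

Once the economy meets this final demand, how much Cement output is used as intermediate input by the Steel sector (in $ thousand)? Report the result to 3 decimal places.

z_21 = 253.585

I − A =
  [   1.00    -0.30]
  [  -0.35     0.90]
det(I−A) = (1.00)(0.90) − (-0.30)(-0.35) = 0.7950
adj(I−A) = [[0.90, 0.30], [0.35, 1.00]]
(I − A)⁻¹ = adj(I−A) / det(I−A) ≈
  [   1.1321     0.3774]
  [   0.4403     1.2579]
First solve x = (I − A)⁻¹ d = adj(I−A)·d / det(I−A); in particular x_1 = (0.90·440 + 0.30·600) / 0.7950 = 576.00 / 0.7950 ≈ 724.52830.
Intermediate flow from 2 to 1: z_21 = a_21 · x_1 = 0.35 × 576.00 / 0.7950 = 201.60 / 0.7950 ≈ 253.585.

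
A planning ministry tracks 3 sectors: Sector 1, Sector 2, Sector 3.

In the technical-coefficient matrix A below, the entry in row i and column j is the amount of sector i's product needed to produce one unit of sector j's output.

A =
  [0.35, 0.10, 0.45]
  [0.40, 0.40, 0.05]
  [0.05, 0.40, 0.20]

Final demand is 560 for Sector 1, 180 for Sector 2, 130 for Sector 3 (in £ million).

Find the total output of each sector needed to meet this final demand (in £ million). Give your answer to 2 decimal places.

I − A =
  [   0.65    -0.10    -0.45]
  [  -0.40     0.60    -0.05]
  [  -0.05    -0.40     0.80]
Cofactors of I−A, C_ij = (−1)^(i+j)·(minor ij) (rows/columns in the sector order above):
  C_11 = (0.60)(0.80) − (-0.05)(-0.40) = 0.4600
  C_12 = −[(-0.40)(0.80) − (-0.05)(-0.05)] = 0.3225
  C_13 = (-0.40)(-0.40) − (0.60)(-0.05) = 0.1900
  C_21 = −[(-0.10)(0.80) − (-0.45)(-0.40)] = 0.2600
  C_22 = (0.65)(0.80) − (-0.45)(-0.05) = 0.4975
  C_23 = −[(0.65)(-0.40) − (-0.10)(-0.05)] = 0.2650
  C_31 = (-0.10)(-0.05) − (-0.45)(0.60) = 0.2750
  C_32 = −[(0.65)(-0.05) − (-0.45)(-0.40)] = 0.2125
  C_33 = (0.65)(0.60) − (-0.10)(-0.40) = 0.3500
det(I−A) = Σ_j (I−A)_1j·C_1j = (0.65)(0.4600) + (-0.10)(0.3225) + (-0.45)(0.1900) = 0.18125
adj(I−A) = Cᵀ =
  [ 0.4600   0.2600   0.2750]
  [ 0.3225   0.4975   0.2125]
  [ 0.1900   0.2650   0.3500]
(I − A)⁻¹ = adj(I−A) / det(I−A) ≈
  [   2.5379     1.4345     1.5172]
  [   1.7793     2.7448     1.1724]
  [   1.0483     1.4621     1.9310]
x = (I − A)⁻¹ d = adj(I−A)·d / det(I−A), with det(I−A) = 0.18125:
  x_1 = (0.4600·560 + 0.2600·180 + 0.2750·130) / 0.18125 = 340.15 / 0.18125 ≈ 1876.69
  x_2 = (0.3225·560 + 0.4975·180 + 0.2125·130) / 0.18125 = 297.775 / 0.18125 ≈ 1642.90
  x_3 = (0.1900·560 + 0.2650·180 + 0.3500·130) / 0.18125 = 199.60 / 0.18125 ≈ 1101.24

x_1 = 1876.69, x_2 = 1642.90, x_3 = 1101.24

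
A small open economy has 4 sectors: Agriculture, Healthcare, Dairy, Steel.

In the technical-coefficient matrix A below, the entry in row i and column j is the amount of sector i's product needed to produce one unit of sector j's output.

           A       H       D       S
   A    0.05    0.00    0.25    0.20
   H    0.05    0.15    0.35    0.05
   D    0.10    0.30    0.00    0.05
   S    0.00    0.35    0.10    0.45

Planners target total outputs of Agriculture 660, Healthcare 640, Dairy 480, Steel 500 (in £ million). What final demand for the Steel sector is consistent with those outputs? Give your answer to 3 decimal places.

I − A =
  [   0.95     0.00    -0.25    -0.20]
  [  -0.05     0.85    -0.35    -0.05]
  [  -0.10    -0.30     1.00    -0.05]
  [   0.00    -0.35    -0.10     0.55]
d = (I − A) x:
  d_A = (+0.95)·660 + (+0.00)·640 + (-0.25)·480 + (-0.20)·500 = 407.000
  d_H = (-0.05)·660 + (+0.85)·640 + (-0.35)·480 + (-0.05)·500 = 318.000
  d_D = (-0.10)·660 + (-0.30)·640 + (+1.00)·480 + (-0.05)·500 = 197.000
  d_S = (+0.00)·660 + (-0.35)·640 + (-0.10)·480 + (+0.55)·500 = 3.000

d_S = 3.000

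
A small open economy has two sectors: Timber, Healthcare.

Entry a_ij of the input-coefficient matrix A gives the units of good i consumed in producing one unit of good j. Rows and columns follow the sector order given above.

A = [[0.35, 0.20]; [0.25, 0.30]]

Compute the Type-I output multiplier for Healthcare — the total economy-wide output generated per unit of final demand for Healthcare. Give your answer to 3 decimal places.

m_2 = 2.099

I − A =
  [   0.65    -0.20]
  [  -0.25     0.70]
det(I−A) = (0.65)(0.70) − (-0.20)(-0.25) = 0.4050
adj(I−A) = [[0.70, 0.20], [0.25, 0.65]]
(I − A)⁻¹ = adj(I−A) / det(I−A) ≈
  [   1.7284     0.4938]
  [   0.6173     1.6049]
The output multiplier for sector j is the column-j sum of the Leontief inverse (I − A)⁻¹ = adj(I−A) / det(I−A).
Column 2 of adj(I−A): (0.20, 0.65); det(I−A) = 0.4050.
m_2 = (0.20 + 0.65) / 0.4050 = 0.85 / 0.4050 ≈ 2.099.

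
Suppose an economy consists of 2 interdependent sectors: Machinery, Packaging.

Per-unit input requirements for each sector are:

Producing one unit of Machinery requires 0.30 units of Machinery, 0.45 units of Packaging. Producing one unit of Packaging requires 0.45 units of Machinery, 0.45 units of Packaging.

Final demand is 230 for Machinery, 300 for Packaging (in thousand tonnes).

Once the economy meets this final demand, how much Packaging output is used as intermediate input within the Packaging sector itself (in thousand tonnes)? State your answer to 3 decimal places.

z_PP = 773.014

I − A =
  [   0.70    -0.45]
  [  -0.45     0.55]
det(I−A) = (0.70)(0.55) − (-0.45)(-0.45) = 0.1825
adj(I−A) = [[0.55, 0.45], [0.45, 0.70]]
(I − A)⁻¹ = adj(I−A) / det(I−A) ≈
  [   3.0137     2.4658]
  [   2.4658     3.8356]
First solve x = (I − A)⁻¹ d = adj(I−A)·d / det(I−A); in particular x_P = (0.45·230 + 0.70·300) / 0.1825 = 313.50 / 0.1825 ≈ 1717.80822.
Intermediate flow from P to P: z_PP = a_PP · x_P = 0.45 × 313.50 / 0.1825 = 141.075 / 0.1825 ≈ 773.014.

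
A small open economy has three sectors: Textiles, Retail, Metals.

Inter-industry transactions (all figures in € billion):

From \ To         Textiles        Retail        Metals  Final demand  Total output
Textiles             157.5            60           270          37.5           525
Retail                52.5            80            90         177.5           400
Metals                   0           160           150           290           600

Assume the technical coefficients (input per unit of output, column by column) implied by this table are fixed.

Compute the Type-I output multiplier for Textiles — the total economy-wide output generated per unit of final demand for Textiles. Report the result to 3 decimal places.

Technical coefficients a_ij = z_ij / X_j:
  a_TT = 157.5/525 = 0.30, a_RT = 52.5/525 = 0.10, a_MT = 0/525 = 0.00
  a_TR = 60/400 = 0.15, a_RR = 80/400 = 0.20, a_MR = 160/400 = 0.40
  a_TM = 270/600 = 0.45, a_RM = 90/600 = 0.15, a_MM = 150/600 = 0.25
I − A =
  [   0.70    -0.15    -0.45]
  [  -0.10     0.80    -0.15]
  [   0.00    -0.40     0.75]
Cofactors of I−A, C_ij = (−1)^(i+j)·(minor ij) (rows/columns in the sector order above):
  C_11 = (0.80)(0.75) − (-0.15)(-0.40) = 0.5400
  C_12 = −[(-0.10)(0.75) − (-0.15)(0.00)] = 0.0750
  C_13 = (-0.10)(-0.40) − (0.80)(0.00) = 0.0400
  C_21 = −[(-0.15)(0.75) − (-0.45)(-0.40)] = 0.2925
  C_22 = (0.70)(0.75) − (-0.45)(0.00) = 0.5250
  C_23 = −[(0.70)(-0.40) − (-0.15)(0.00)] = 0.2800
  C_31 = (-0.15)(-0.15) − (-0.45)(0.80) = 0.3825
  C_32 = −[(0.70)(-0.15) − (-0.45)(-0.10)] = 0.1500
  C_33 = (0.70)(0.80) − (-0.15)(-0.10) = 0.5450
det(I−A) = Σ_j (I−A)_1j·C_1j = (0.70)(0.5400) + (-0.15)(0.0750) + (-0.45)(0.0400) = 0.34875
adj(I−A) = Cᵀ =
  [ 0.5400   0.2925   0.3825]
  [ 0.0750   0.5250   0.1500]
  [ 0.0400   0.2800   0.5450]
(I − A)⁻¹ = adj(I−A) / det(I−A) ≈
  [   1.5484     0.8387     1.0968]
  [   0.2151     1.5054     0.4301]
  [   0.1147     0.8029     1.5627]
The output multiplier for sector j is the column-j sum of the Leontief inverse (I − A)⁻¹ = adj(I−A) / det(I−A).
Column T of adj(I−A): (0.5400, 0.0750, 0.0400); det(I−A) = 0.34875.
m_T = (0.5400 + 0.0750 + 0.0400) / 0.34875 = 0.655 / 0.34875 ≈ 1.878.

m_T = 1.878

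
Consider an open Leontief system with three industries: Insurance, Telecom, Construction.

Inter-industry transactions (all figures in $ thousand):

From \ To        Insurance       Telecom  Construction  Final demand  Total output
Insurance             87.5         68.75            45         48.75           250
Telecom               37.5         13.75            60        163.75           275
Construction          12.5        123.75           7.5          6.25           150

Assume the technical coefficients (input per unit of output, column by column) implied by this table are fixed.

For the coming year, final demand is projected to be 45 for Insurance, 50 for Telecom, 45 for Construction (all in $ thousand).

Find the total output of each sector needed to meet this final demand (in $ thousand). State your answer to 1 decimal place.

Technical coefficients a_ij = z_ij / X_j:
  a_11 = 87.5/250 = 0.35, a_21 = 37.5/250 = 0.15, a_31 = 12.5/250 = 0.05
  a_12 = 68.75/275 = 0.25, a_22 = 13.75/275 = 0.05, a_32 = 123.75/275 = 0.45
  a_13 = 45/150 = 0.30, a_23 = 60/150 = 0.40, a_33 = 7.5/150 = 0.05
I − A =
  [   0.65    -0.25    -0.30]
  [  -0.15     0.95    -0.40]
  [  -0.05    -0.45     0.95]
Cofactors of I−A, C_ij = (−1)^(i+j)·(minor ij) (rows/columns in the sector order above):
  C_11 = (0.95)(0.95) − (-0.40)(-0.45) = 0.7225
  C_12 = −[(-0.15)(0.95) − (-0.40)(-0.05)] = 0.1625
  C_13 = (-0.15)(-0.45) − (0.95)(-0.05) = 0.1150
  C_21 = −[(-0.25)(0.95) − (-0.30)(-0.45)] = 0.3725
  C_22 = (0.65)(0.95) − (-0.30)(-0.05) = 0.6025
  C_23 = −[(0.65)(-0.45) − (-0.25)(-0.05)] = 0.3050
  C_31 = (-0.25)(-0.40) − (-0.30)(0.95) = 0.3850
  C_32 = −[(0.65)(-0.40) − (-0.30)(-0.15)] = 0.3050
  C_33 = (0.65)(0.95) − (-0.25)(-0.15) = 0.5800
det(I−A) = Σ_j (I−A)_1j·C_1j = (0.65)(0.7225) + (-0.25)(0.1625) + (-0.30)(0.1150) = 0.3945
adj(I−A) = Cᵀ =
  [ 0.7225   0.3725   0.3850]
  [ 0.1625   0.6025   0.3050]
  [ 0.1150   0.3050   0.5800]
(I − A)⁻¹ = adj(I−A) / det(I−A) ≈
  [   1.8314     0.9442     0.9759]
  [   0.4119     1.5272     0.7731]
  [   0.2915     0.7731     1.4702]
x = (I − A)⁻¹ d = adj(I−A)·d / det(I−A), with det(I−A) = 0.3945:
  x_1 = (0.7225·45 + 0.3725·50 + 0.3850·45) / 0.3945 = 68.4625 / 0.3945 ≈ 173.5
  x_2 = (0.1625·45 + 0.6025·50 + 0.3050·45) / 0.3945 = 51.1625 / 0.3945 ≈ 129.7
  x_3 = (0.1150·45 + 0.3050·50 + 0.5800·45) / 0.3945 = 46.525 / 0.3945 ≈ 117.9

x_1 = 173.5, x_2 = 129.7, x_3 = 117.9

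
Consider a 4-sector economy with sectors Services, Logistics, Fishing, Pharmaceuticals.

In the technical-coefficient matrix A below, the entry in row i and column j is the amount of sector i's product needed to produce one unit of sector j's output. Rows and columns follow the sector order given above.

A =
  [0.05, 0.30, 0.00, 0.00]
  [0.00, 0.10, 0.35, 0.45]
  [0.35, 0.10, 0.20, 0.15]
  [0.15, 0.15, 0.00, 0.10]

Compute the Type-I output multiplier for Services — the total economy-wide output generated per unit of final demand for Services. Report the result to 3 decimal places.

I − A =
  [   0.95    -0.30     0.00     0.00]
  [   0.00     0.90    -0.35    -0.45]
  [  -0.35    -0.10     0.80    -0.15]
  [  -0.15    -0.15     0.00     0.90]
Compute the cofactors C_ij = (−1)^(i+j)·(3×3 minor ij) of I−A; the adjugate is their transpose:
adj(I−A) = Cᵀ =
  [ 0.554625   0.216000   0.094500   0.123750]
  [ 0.172125   0.684000   0.299250   0.391875]
  [ 0.286875   0.208125   0.685125   0.218250]
  [ 0.121125   0.150000   0.065625   0.614000]
det(I−A) = Σ_j (I−A)_1j·C_1j = (0.95)(0.554625) + (-0.30)(0.172125) + (0.00)(0.286875) + (0.00)(0.121125) = 0.47525625
(I − A)⁻¹ = adj(I−A) / det(I−A) ≈
  [   1.1670     0.4545     0.1988     0.2604]
  [   0.3622     1.4392     0.6297     0.8246]
  [   0.6036     0.4379     1.4416     0.4592]
  [   0.2549     0.3156     0.1381     1.2919]
The output multiplier for sector j is the column-j sum of the Leontief inverse (I − A)⁻¹ = adj(I−A) / det(I−A).
Column 1 of adj(I−A): (0.554625, 0.172125, 0.286875, 0.121125); det(I−A) = 0.47525625.
m_1 = (0.554625 + 0.172125 + 0.286875 + 0.121125) / 0.47525625 = 1.13475 / 0.47525625 ≈ 2.388.

m_1 = 2.388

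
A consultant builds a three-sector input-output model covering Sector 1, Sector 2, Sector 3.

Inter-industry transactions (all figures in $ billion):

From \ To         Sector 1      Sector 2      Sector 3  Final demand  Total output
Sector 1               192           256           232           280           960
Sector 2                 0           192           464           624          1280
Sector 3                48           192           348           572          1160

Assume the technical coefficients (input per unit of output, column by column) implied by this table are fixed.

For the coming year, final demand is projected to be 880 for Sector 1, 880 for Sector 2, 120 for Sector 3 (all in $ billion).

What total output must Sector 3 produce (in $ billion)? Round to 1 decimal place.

Technical coefficients a_ij = z_ij / X_j:
  a_11 = 192/960 = 0.20, a_21 = 0/960 = 0.00, a_31 = 48/960 = 0.05
  a_12 = 256/1280 = 0.20, a_22 = 192/1280 = 0.15, a_32 = 192/1280 = 0.15
  a_13 = 232/1160 = 0.20, a_23 = 464/1160 = 0.40, a_33 = 348/1160 = 0.30
I − A =
  [   0.80    -0.20    -0.20]
  [   0.00     0.85    -0.40]
  [  -0.05    -0.15     0.70]
Cofactors of I−A, C_ij = (−1)^(i+j)·(minor ij) (rows/columns in the sector order above):
  C_11 = (0.85)(0.70) − (-0.40)(-0.15) = 0.5350
  C_12 = −[(0.00)(0.70) − (-0.40)(-0.05)] = 0.0200
  C_13 = (0.00)(-0.15) − (0.85)(-0.05) = 0.0425
  C_21 = −[(-0.20)(0.70) − (-0.20)(-0.15)] = 0.1700
  C_22 = (0.80)(0.70) − (-0.20)(-0.05) = 0.5500
  C_23 = −[(0.80)(-0.15) − (-0.20)(-0.05)] = 0.1300
  C_31 = (-0.20)(-0.40) − (-0.20)(0.85) = 0.2500
  C_32 = −[(0.80)(-0.40) − (-0.20)(0.00)] = 0.3200
  C_33 = (0.80)(0.85) − (-0.20)(0.00) = 0.6800
det(I−A) = Σ_j (I−A)_1j·C_1j = (0.80)(0.5350) + (-0.20)(0.0200) + (-0.20)(0.0425) = 0.4155
adj(I−A) = Cᵀ =
  [ 0.5350   0.1700   0.2500]
  [ 0.0200   0.5500   0.3200]
  [ 0.0425   0.1300   0.6800]
(I − A)⁻¹ = adj(I−A) / det(I−A) ≈
  [   1.2876     0.4091     0.6017]
  [   0.0481     1.3237     0.7702]
  [   0.1023     0.3129     1.6366]
x = (I − A)⁻¹ d = adj(I−A)·d / det(I−A), with det(I−A) = 0.4155:
  x_1 = (0.5350·880 + 0.1700·880 + 0.2500·120) / 0.4155 = 650.40 / 0.4155 ≈ 1565.3
  x_2 = (0.0200·880 + 0.5500·880 + 0.3200·120) / 0.4155 = 540.00 / 0.4155 ≈ 1299.6
  x_3 = (0.0425·880 + 0.1300·880 + 0.6800·120) / 0.4155 = 233.40 / 0.4155 ≈ 561.7

x_3 = 561.7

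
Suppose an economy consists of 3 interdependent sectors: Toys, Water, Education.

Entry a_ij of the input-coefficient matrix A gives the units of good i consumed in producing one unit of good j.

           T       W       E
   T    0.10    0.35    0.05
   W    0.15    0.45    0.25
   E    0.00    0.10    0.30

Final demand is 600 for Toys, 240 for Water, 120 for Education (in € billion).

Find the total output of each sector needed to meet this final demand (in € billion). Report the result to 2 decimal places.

I − A =
  [   0.90    -0.35    -0.05]
  [  -0.15     0.55    -0.25]
  [   0.00    -0.10     0.70]
Cofactors of I−A, C_ij = (−1)^(i+j)·(minor ij) (rows/columns in the sector order above):
  C_11 = (0.55)(0.70) − (-0.25)(-0.10) = 0.3600
  C_12 = −[(-0.15)(0.70) − (-0.25)(0.00)] = 0.1050
  C_13 = (-0.15)(-0.10) − (0.55)(0.00) = 0.0150
  C_21 = −[(-0.35)(0.70) − (-0.05)(-0.10)] = 0.2500
  C_22 = (0.90)(0.70) − (-0.05)(0.00) = 0.6300
  C_23 = −[(0.90)(-0.10) − (-0.35)(0.00)] = 0.0900
  C_31 = (-0.35)(-0.25) − (-0.05)(0.55) = 0.1150
  C_32 = −[(0.90)(-0.25) − (-0.05)(-0.15)] = 0.2325
  C_33 = (0.90)(0.55) − (-0.35)(-0.15) = 0.4425
det(I−A) = Σ_j (I−A)_1j·C_1j = (0.90)(0.3600) + (-0.35)(0.1050) + (-0.05)(0.0150) = 0.2865
adj(I−A) = Cᵀ =
  [ 0.3600   0.2500   0.1150]
  [ 0.1050   0.6300   0.2325]
  [ 0.0150   0.0900   0.4425]
(I − A)⁻¹ = adj(I−A) / det(I−A) ≈
  [   1.2565     0.8726     0.4014]
  [   0.3665     2.1990     0.8115]
  [   0.0524     0.3141     1.5445]
x = (I − A)⁻¹ d = adj(I−A)·d / det(I−A), with det(I−A) = 0.2865:
  x_T = (0.3600·600 + 0.2500·240 + 0.1150·120) / 0.2865 = 289.80 / 0.2865 ≈ 1011.52
  x_W = (0.1050·600 + 0.6300·240 + 0.2325·120) / 0.2865 = 242.10 / 0.2865 ≈ 845.03
  x_E = (0.0150·600 + 0.0900·240 + 0.4425·120) / 0.2865 = 83.70 / 0.2865 ≈ 292.15

x_T = 1011.52, x_W = 845.03, x_E = 292.15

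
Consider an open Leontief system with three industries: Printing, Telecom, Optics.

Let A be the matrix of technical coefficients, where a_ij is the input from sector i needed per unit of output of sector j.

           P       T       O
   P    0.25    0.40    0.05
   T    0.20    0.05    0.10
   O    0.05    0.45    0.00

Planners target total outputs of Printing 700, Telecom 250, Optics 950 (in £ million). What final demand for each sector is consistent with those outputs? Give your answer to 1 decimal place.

d_P = 377.5, d_T = 2.5, d_O = 802.5

I − A =
  [   0.75    -0.40    -0.05]
  [  -0.20     0.95    -0.10]
  [  -0.05    -0.45     1.00]
d = (I − A) x:
  d_P = (+0.75)·700 + (-0.40)·250 + (-0.05)·950 = 377.5
  d_T = (-0.20)·700 + (+0.95)·250 + (-0.10)·950 = 2.5
  d_O = (-0.05)·700 + (-0.45)·250 + (+1.00)·950 = 802.5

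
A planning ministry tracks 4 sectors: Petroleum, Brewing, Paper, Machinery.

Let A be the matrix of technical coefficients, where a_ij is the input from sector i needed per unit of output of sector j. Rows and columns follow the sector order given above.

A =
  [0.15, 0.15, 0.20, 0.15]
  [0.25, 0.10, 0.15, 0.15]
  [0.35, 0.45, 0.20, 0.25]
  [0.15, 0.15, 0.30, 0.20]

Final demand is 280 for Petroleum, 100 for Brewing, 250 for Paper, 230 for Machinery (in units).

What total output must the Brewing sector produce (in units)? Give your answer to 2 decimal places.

x_2 = 950.60

I − A =
  [   0.85    -0.15    -0.20    -0.15]
  [  -0.25     0.90    -0.15    -0.15]
  [  -0.35    -0.45     0.80    -0.25]
  [  -0.15    -0.15    -0.30     0.80]
Compute the cofactors C_ij = (−1)^(i+j)·(3×3 minor ij) of I−A; the adjugate is their transpose:
adj(I−A) = Cᵀ =
  [ 0.410625   0.202500   0.208125   0.180000]
  [ 0.222625   0.383000   0.192625   0.173750]
  [ 0.387375   0.383250   0.533625   0.311250]
  [ 0.264000   0.253500   0.275250   0.431250]
det(I−A) = Σ_j (I−A)_1j·C_1j = (0.85)(0.410625) + (-0.15)(0.222625) + (-0.20)(0.387375) + (-0.15)(0.264000) = 0.1985625
(I − A)⁻¹ = adj(I−A) / det(I−A) ≈
  [   2.0680     1.0198     1.0482     0.9065]
  [   1.1212     1.9289     0.9701     0.8750]
  [   1.9509     1.9301     2.6874     1.5675]
  [   1.3296     1.2767     1.3862     2.1719]
x = (I − A)⁻¹ d = adj(I−A)·d / det(I−A), with det(I−A) = 0.1985625:
  x_1 = (0.410625·280 + 0.202500·100 + 0.208125·250 + 0.180000·230) / 0.1985625 = 228.65625 / 0.1985625 ≈ 1151.56
  x_2 = (0.222625·280 + 0.383000·100 + 0.192625·250 + 0.173750·230) / 0.1985625 = 188.75375 / 0.1985625 ≈ 950.60
  x_3 = (0.387375·280 + 0.383250·100 + 0.533625·250 + 0.311250·230) / 0.1985625 = 351.78375 / 0.1985625 ≈ 1771.65
  x_4 = (0.264000·280 + 0.253500·100 + 0.275250·250 + 0.431250·230) / 0.1985625 = 267.27 / 0.1985625 ≈ 1346.02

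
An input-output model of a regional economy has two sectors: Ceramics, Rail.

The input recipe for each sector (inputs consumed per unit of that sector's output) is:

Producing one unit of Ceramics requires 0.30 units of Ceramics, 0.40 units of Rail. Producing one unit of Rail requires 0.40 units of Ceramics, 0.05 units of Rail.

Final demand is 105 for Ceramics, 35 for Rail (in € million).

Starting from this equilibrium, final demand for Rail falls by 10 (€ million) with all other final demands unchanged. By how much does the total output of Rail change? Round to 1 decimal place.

I − A =
  [   0.70    -0.40]
  [  -0.40     0.95]
det(I−A) = (0.70)(0.95) − (-0.40)(-0.40) = 0.5050
adj(I−A) = [[0.95, 0.40], [0.40, 0.70]]
(I − A)⁻¹ = adj(I−A) / det(I−A) ≈
  [   1.8812     0.7921]
  [   0.7921     1.3861]
Δx = (I − A)⁻¹ Δd with Δd having -10 in the Rail component and 0 elsewhere.
So Δx_R = L_RR · (-10), where L_RR = adj(I−A)_RR / det(I−A) = 0.70 / 0.5050.
Δx_R = 0.70 × (-10) / 0.5050 = -7.00 / 0.5050 ≈ -13.9.

Δx_R = -13.9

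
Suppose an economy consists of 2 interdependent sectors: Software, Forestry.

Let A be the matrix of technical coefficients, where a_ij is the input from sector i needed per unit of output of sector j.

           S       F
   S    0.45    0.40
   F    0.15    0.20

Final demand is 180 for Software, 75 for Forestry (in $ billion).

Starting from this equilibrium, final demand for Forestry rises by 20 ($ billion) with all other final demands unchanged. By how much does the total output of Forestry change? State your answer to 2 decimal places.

I − A =
  [   0.55    -0.40]
  [  -0.15     0.80]
det(I−A) = (0.55)(0.80) − (-0.40)(-0.15) = 0.3800
adj(I−A) = [[0.80, 0.40], [0.15, 0.55]]
(I − A)⁻¹ = adj(I−A) / det(I−A) ≈
  [   2.1053     1.0526]
  [   0.3947     1.4474]
Δx = (I − A)⁻¹ Δd with Δd having +20 in the Forestry component and 0 elsewhere.
So Δx_F = L_FF · (+20), where L_FF = adj(I−A)_FF / det(I−A) = 0.55 / 0.3800.
Δx_F = 0.55 × (+20) / 0.3800 = 11.00 / 0.3800 ≈ 28.95.

Δx_F = 28.95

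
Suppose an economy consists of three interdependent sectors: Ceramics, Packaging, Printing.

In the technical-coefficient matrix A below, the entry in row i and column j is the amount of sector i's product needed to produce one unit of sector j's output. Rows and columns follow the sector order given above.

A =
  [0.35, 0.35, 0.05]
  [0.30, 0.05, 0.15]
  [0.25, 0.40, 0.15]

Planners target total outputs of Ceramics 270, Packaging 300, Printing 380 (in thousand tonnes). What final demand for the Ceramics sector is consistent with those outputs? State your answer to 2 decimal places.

d_1 = 51.50

I − A =
  [   0.65    -0.35    -0.05]
  [  -0.30     0.95    -0.15]
  [  -0.25    -0.40     0.85]
d = (I − A) x:
  d_1 = (+0.65)·270 + (-0.35)·300 + (-0.05)·380 = 51.50
  d_2 = (-0.30)·270 + (+0.95)·300 + (-0.15)·380 = 147.00
  d_3 = (-0.25)·270 + (-0.40)·300 + (+0.85)·380 = 135.50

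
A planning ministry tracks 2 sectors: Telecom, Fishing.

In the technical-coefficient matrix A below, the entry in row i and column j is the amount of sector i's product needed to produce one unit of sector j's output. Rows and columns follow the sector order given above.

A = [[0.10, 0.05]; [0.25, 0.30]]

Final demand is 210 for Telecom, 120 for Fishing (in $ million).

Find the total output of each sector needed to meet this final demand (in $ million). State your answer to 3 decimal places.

x_T = 247.773, x_F = 259.919

I − A =
  [   0.90    -0.05]
  [  -0.25     0.70]
det(I−A) = (0.90)(0.70) − (-0.05)(-0.25) = 0.6175
adj(I−A) = [[0.70, 0.05], [0.25, 0.90]]
(I − A)⁻¹ = adj(I−A) / det(I−A) ≈
  [   1.1336     0.0810]
  [   0.4049     1.4575]
x = (I − A)⁻¹ d = adj(I−A)·d / det(I−A), with det(I−A) = 0.6175:
  x_T = (0.70·210 + 0.05·120) / 0.6175 = 153.00 / 0.6175 ≈ 247.773
  x_F = (0.25·210 + 0.90·120) / 0.6175 = 160.50 / 0.6175 ≈ 259.919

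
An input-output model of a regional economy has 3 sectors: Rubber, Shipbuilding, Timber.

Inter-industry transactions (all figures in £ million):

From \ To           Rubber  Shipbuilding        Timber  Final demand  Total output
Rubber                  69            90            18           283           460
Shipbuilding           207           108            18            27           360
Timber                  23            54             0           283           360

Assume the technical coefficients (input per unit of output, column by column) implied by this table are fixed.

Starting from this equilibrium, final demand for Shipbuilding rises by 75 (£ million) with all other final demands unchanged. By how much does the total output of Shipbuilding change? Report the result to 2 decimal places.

Δx_S = 135.13

Technical coefficients a_ij = z_ij / X_j:
  a_RR = 69/460 = 0.15, a_SR = 207/460 = 0.45, a_TR = 23/460 = 0.05
  a_RS = 90/360 = 0.25, a_SS = 108/360 = 0.30, a_TS = 54/360 = 0.15
  a_RT = 18/360 = 0.05, a_ST = 18/360 = 0.05, a_TT = 0/360 = 0.00
I − A =
  [   0.85    -0.25    -0.05]
  [  -0.45     0.70    -0.05]
  [  -0.05    -0.15     1.00]
Cofactors of I−A, C_ij = (−1)^(i+j)·(minor ij) (rows/columns in the sector order above):
  C_11 = (0.70)(1.00) − (-0.05)(-0.15) = 0.6925
  C_12 = −[(-0.45)(1.00) − (-0.05)(-0.05)] = 0.4525
  C_13 = (-0.45)(-0.15) − (0.70)(-0.05) = 0.1025
  C_21 = −[(-0.25)(1.00) − (-0.05)(-0.15)] = 0.2575
  C_22 = (0.85)(1.00) − (-0.05)(-0.05) = 0.8475
  C_23 = −[(0.85)(-0.15) − (-0.25)(-0.05)] = 0.1400
  C_31 = (-0.25)(-0.05) − (-0.05)(0.70) = 0.0475
  C_32 = −[(0.85)(-0.05) − (-0.05)(-0.45)] = 0.0650
  C_33 = (0.85)(0.70) − (-0.25)(-0.45) = 0.4825
det(I−A) = Σ_j (I−A)_1j·C_1j = (0.85)(0.6925) + (-0.25)(0.4525) + (-0.05)(0.1025) = 0.470375
adj(I−A) = Cᵀ =
  [ 0.6925   0.2575   0.0475]
  [ 0.4525   0.8475   0.0650]
  [ 0.1025   0.1400   0.4825]
(I − A)⁻¹ = adj(I−A) / det(I−A) ≈
  [   1.4722     0.5474     0.1010]
  [   0.9620     1.8018     0.1382]
  [   0.2179     0.2976     1.0258]
Δx = (I − A)⁻¹ Δd with Δd having +75 in the Shipbuilding component and 0 elsewhere.
So Δx_S = L_SS · (+75), where L_SS = adj(I−A)_SS / det(I−A) = 0.8475 / 0.470375.
Δx_S = 0.8475 × (+75) / 0.470375 = 63.5625 / 0.470375 ≈ 135.13.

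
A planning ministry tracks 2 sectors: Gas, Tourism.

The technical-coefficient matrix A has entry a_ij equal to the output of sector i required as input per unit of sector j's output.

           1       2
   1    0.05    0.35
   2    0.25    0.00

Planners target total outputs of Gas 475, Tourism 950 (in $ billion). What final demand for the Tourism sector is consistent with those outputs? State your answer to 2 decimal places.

d_2 = 831.25

I − A =
  [   0.95    -0.35]
  [  -0.25     1.00]
d = (I − A) x:
  d_1 = (+0.95)·475 + (-0.35)·950 = 118.75
  d_2 = (-0.25)·475 + (+1.00)·950 = 831.25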